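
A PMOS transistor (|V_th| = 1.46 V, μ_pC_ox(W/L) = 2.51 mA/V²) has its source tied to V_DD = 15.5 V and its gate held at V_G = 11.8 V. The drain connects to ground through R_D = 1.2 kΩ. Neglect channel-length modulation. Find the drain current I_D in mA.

V_SG = V_DD − V_G = 15.5 − 11.8 = 3.7 V, so V_ov = 3.7 − 1.46 = 2.24 V.
Assume saturation: I_D = ½ k_p V_ov² = 0.5 × 2.51 × 2.24² = 6.3 mA, giving V_SD = V_DD − I_D R_D = 15.5 − 6.3 × 1.2 = 7.94 V.
V_SD = 7.94 V ≥ V_ov = 2.24 V, confirming saturation.

I_D = 6.30 mA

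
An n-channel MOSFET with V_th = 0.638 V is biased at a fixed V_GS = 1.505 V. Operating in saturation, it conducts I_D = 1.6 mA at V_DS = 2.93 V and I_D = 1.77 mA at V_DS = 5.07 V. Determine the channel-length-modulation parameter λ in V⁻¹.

λ = 0.0581 V⁻¹

With V_GS fixed, I_D ∝ (1 + λ V_DS) in saturation, so I_D2/I_D1 = (1 + λ V_DS2)/(1 + λ V_DS1).
1.77/1.6 = 1.106 = (1 + 5.07 λ)/(1 + 2.93 λ).
Solving: λ (I_D1 V_DS2 − I_D2 V_DS1) = I_D2 − I_D1, so λ = (1.77 − 1.6) / (1.6 × 5.07 − 1.77 × 2.93) = 0.17 / 2.93 = 0.0581 V⁻¹.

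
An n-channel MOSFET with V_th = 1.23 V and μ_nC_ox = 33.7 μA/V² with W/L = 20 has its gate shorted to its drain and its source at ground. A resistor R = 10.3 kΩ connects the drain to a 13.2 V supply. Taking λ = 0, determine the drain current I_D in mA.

I_D = 0.995 mA

With gate tied to drain, V_GS = V_DS ≥ V_GS − V_th, so the device is in saturation.
k_n = μ_nC_ox · (W/L) = 0.674 mA/V².
KCL at the drain: ½ k_n (V_GS − V_th)² = (V_DD − V_GS)/R.
Let x = V_GS − 1.23. Then 3.47 x² + x − 11.97 = 0, giving x = 1.72 V (positive root), so V_GS = 2.95 V.
I_D = (V_DD − V_GS)/R = (13.2 − 2.95) / 10.3 = 0.995 mA.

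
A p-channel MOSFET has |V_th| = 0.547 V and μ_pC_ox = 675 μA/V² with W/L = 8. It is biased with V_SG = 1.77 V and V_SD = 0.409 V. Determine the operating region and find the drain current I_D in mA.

k_p = μ_pC_ox · (W/L) = 5.4 mA/V².
V_ov = V_SG − |V_th| = 1.77 − 0.547 = 1.22 V.
Since V_SD = 0.409 V < V_ov = 1.22 V, the device is in the triode region.
I_D = k_p [V_ov · V_SD − ½ V_SD²] = 5.4 × [1.22 × 0.409 − 0.5 × 0.409²] = 2.25 mA.

Triode; I_D = 2.25 mA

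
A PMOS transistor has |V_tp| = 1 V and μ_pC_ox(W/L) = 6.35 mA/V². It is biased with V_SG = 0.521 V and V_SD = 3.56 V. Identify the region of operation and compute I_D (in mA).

Cutoff; I_D = 0 mA

V_SG = 0.521 V < |V_tp| = 1 V, so the transistor is in cutoff.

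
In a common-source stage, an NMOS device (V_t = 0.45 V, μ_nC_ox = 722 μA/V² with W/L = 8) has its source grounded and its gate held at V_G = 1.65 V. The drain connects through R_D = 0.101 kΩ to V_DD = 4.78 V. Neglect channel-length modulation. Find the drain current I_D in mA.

V_GS = V_G = 1.65 V, so V_ov = 1.65 − 0.45 = 1.2 V.
k_n = μ_nC_ox · (W/L) = 5.776 mA/V².
Assume saturation: I_D = ½ k_n V_ov² = 0.5 × 5.776 × 1.2² = 4.16 mA, giving V_DS = V_DD − I_D R_D = 4.78 − 4.16 × 0.101 = 4.36 V.
V_DS = 4.36 V ≥ V_ov = 1.2 V, confirming saturation.

I_D = 4.16 mA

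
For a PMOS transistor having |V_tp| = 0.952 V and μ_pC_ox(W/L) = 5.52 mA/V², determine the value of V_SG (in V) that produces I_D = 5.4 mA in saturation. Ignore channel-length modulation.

V_SG = 2.35 V

In saturation I_D = ½ k_p (V_SG − |V_tp|)², so V_SG − |V_tp| = √(2 I_D / k_p) = √(2 × 5.4 / 5.52) = 1.4 V.
V_SG = 0.952 + 1.4 = 2.35 V.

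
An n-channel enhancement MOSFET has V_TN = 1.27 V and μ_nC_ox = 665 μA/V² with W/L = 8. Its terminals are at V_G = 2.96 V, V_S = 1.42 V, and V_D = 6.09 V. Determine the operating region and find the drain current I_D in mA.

Saturation; I_D = 0.194 mA

V_GS = V_G − V_S = 2.96 − 1.42 = 1.54 V; V_DS = V_D − V_S = 6.09 − 1.42 = 4.67 V.
k_n = μ_nC_ox · (W/L) = 5.32 mA/V².
V_ov = V_GS − V_TN = 1.54 − 1.27 = 0.27 V.
Since V_DS = 4.67 V ≥ V_ov = 0.27 V, the device is in saturation.
I_D = ½ k_n V_ov² = 0.5 × 5.32 × 0.27² = 0.194 mA.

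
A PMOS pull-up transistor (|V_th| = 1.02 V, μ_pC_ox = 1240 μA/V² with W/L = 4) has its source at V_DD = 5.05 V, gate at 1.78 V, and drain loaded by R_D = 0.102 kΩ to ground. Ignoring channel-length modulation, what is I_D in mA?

I_D = 12.6 mA

V_SG = V_DD − V_G = 5.05 − 1.78 = 3.27 V, so V_ov = 3.27 − 1.02 = 2.25 V.
k_p = μ_pC_ox · (W/L) = 4.96 mA/V².
Assume saturation: I_D = ½ k_p V_ov² = 0.5 × 4.96 × 2.25² = 12.6 mA, giving V_SD = V_DD − I_D R_D = 5.05 − 12.6 × 0.102 = 3.77 V.
V_SD = 3.77 V ≥ V_ov = 2.25 V, confirming saturation.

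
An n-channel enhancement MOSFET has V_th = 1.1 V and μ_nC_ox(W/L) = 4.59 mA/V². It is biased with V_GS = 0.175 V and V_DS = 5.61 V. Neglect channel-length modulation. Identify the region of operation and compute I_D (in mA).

V_GS = 0.175 V < V_th = 1.1 V, so the transistor is in cutoff.

Cutoff; I_D = 0 mA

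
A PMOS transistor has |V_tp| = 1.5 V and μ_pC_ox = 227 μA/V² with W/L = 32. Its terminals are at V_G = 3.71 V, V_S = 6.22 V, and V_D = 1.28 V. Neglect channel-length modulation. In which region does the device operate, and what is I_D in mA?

V_SG = V_S − V_G = 6.22 − 3.71 = 2.51 V; V_SD = V_S − V_D = 6.22 − 1.28 = 4.94 V.
k_p = μ_pC_ox · (W/L) = 7.264 mA/V².
V_ov = V_SG − |V_tp| = 2.51 − 1.5 = 1.01 V.
Since V_SD = 4.94 V ≥ V_ov = 1.01 V, the device is in saturation.
I_D = ½ k_p V_ov² = 0.5 × 7.264 × 1.01² = 3.71 mA.

Saturation; I_D = 3.71 mA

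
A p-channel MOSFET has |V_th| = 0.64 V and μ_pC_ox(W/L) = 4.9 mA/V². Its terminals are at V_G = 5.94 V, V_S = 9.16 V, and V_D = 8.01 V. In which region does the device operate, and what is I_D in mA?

V_SG = V_S − V_G = 9.16 − 5.94 = 3.22 V; V_SD = V_S − V_D = 9.16 − 8.01 = 1.15 V.
V_ov = V_SG − |V_th| = 3.22 − 0.64 = 2.58 V.
Since V_SD = 1.15 V < V_ov = 2.58 V, the device is in the triode region.
I_D = k_p [V_ov · V_SD − ½ V_SD²] = 4.9 × [2.58 × 1.15 − 0.5 × 1.15²] = 11.3 mA.

Triode; I_D = 11.3 mA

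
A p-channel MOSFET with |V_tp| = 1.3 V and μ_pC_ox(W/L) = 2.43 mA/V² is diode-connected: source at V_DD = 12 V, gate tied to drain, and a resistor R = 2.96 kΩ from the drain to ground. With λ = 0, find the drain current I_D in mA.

I_D = 3.08 mA

With gate tied to drain, V_SG = V_SD ≥ V_SG − |V_tp|, so the device is in saturation.
KCL at the drain: ½ k_p (V_SG − |V_tp|)² = (V_DD − V_SG)/R.
Let x = V_SG − 1.3. Then 3.6 x² + x − 10.7 = 0, giving x = 1.59 V (positive root), so V_SG = 2.89 V.
I_D = (V_DD − V_SG)/R = (12 − 2.89) / 2.96 = 3.08 mA.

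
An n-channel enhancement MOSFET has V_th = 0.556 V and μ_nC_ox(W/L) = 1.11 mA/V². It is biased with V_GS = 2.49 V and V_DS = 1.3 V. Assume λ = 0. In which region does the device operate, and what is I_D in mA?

Triode; I_D = 1.85 mA

V_ov = V_GS − V_th = 2.49 − 0.556 = 1.93 V.
Since V_DS = 1.3 V < V_ov = 1.93 V, the device is in the triode region.
I_D = k_n [V_ov · V_DS − ½ V_DS²] = 1.11 × [1.93 × 1.3 − 0.5 × 1.3²] = 1.85 mA.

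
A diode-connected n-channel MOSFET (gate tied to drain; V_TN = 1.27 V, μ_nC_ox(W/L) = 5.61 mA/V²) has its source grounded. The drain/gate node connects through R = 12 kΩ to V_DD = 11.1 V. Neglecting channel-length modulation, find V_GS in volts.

V_GS = 1.80 V

With gate tied to drain, V_GS = V_DS ≥ V_GS − V_TN, so the device is in saturation.
KCL at the drain: ½ k_n (V_GS − V_TN)² = (V_DD − V_GS)/R.
Let x = V_GS − 1.27. Then 33.7 x² + x − 9.83 = 0, giving x = 0.526 V (positive root), so V_GS = 1.8 V.
I_D = (V_DD − V_GS)/R = (11.1 − 1.8) / 12 = 0.775 mA.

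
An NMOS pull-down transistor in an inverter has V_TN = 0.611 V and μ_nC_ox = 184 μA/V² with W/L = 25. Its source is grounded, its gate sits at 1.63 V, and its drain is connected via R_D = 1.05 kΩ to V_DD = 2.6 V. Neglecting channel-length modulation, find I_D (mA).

V_GS = V_G = 1.63 V, so V_ov = 1.63 − 0.611 = 1.02 V.
k_n = μ_nC_ox · (W/L) = 4.6 mA/V².
Assume saturation: I_D = ½ k_n V_ov² = 0.5 × 4.6 × 1.02² = 2.39 mA, giving V_DS = V_DD − I_D R_D = 2.6 − 2.39 × 1.05 = 0.0924 V.
But 0.0924 V < V_ov = 1.02 V, so the device is actually in triode.
In triode I_D = k_n[V_ov V_DS − ½ V_DS²] and I_D = (V_DD − V_DS)/R_D. Equating: 2.42 V_DS² − 5.922 V_DS + 2.6 = 0, giving V_DS = 0.573 V (the root below V_ov).
I_D = (2.6 − 0.573) / 1.05 = 1.93 mA.

I_D = 1.93 mA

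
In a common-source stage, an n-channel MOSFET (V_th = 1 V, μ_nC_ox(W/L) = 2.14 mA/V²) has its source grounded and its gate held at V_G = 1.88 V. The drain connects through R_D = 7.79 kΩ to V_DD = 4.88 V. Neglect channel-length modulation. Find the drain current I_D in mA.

I_D = 0.576 mA

V_GS = V_G = 1.88 V, so V_ov = 1.88 − 1 = 0.88 V.
Assume saturation: I_D = ½ k_n V_ov² = 0.5 × 2.14 × 0.88² = 0.829 mA, giving V_DS = V_DD − I_D R_D = 4.88 − 0.829 × 7.79 = -1.57 V.
But -1.57 V < V_ov = 0.88 V, so the device is actually in triode.
In triode I_D = k_n[V_ov V_DS − ½ V_DS²] and I_D = (V_DD − V_DS)/R_D. Equating: 8.34 V_DS² − 15.67 V_DS + 4.88 = 0, giving V_DS = 0.394 V (the root below V_ov).
I_D = (4.88 − 0.394) / 7.79 = 0.576 mA.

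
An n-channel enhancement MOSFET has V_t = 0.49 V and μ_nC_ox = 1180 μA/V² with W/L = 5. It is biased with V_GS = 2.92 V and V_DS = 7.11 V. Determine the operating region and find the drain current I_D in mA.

Saturation; I_D = 17.4 mA

k_n = μ_nC_ox · (W/L) = 5.9 mA/V².
V_ov = V_GS − V_t = 2.92 − 0.49 = 2.43 V.
Since V_DS = 7.11 V ≥ V_ov = 2.43 V, the device is in saturation.
I_D = ½ k_n V_ov² = 0.5 × 5.9 × 2.43² = 17.4 mA.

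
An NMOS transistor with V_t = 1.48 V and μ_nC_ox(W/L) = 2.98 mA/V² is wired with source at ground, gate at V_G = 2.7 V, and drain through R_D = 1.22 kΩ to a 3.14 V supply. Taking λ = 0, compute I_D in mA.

I_D = 1.93 mA

V_GS = V_G = 2.7 V, so V_ov = 2.7 − 1.48 = 1.22 V.
Assume saturation: I_D = ½ k_n V_ov² = 0.5 × 2.98 × 1.22² = 2.22 mA, giving V_DS = V_DD − I_D R_D = 3.14 − 2.22 × 1.22 = 0.434 V.
But 0.434 V < V_ov = 1.22 V, so the device is actually in triode.
In triode I_D = k_n[V_ov V_DS − ½ V_DS²] and I_D = (V_DD − V_DS)/R_D. Equating: 1.82 V_DS² − 5.435 V_DS + 3.14 = 0, giving V_DS = 0.782 V (the root below V_ov).
I_D = (3.14 − 0.782) / 1.22 = 1.93 mA.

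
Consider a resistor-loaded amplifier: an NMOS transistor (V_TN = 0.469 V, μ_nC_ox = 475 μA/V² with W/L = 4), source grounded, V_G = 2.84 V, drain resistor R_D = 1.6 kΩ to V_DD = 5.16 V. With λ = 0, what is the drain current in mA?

I_D = 2.77 mA

V_GS = V_G = 2.84 V, so V_ov = 2.84 − 0.469 = 2.37 V.
k_n = μ_nC_ox · (W/L) = 1.9 mA/V².
Assume saturation: I_D = ½ k_n V_ov² = 0.5 × 1.9 × 2.37² = 5.34 mA, giving V_DS = V_DD − I_D R_D = 5.16 − 5.34 × 1.6 = -3.38 V.
But -3.38 V < V_ov = 2.37 V, so the device is actually in triode.
In triode I_D = k_n[V_ov V_DS − ½ V_DS²] and I_D = (V_DD − V_DS)/R_D. Equating: 1.52 V_DS² − 8.208 V_DS + 5.16 = 0, giving V_DS = 0.726 V (the root below V_ov).
I_D = (5.16 − 0.726) / 1.6 = 2.77 mA.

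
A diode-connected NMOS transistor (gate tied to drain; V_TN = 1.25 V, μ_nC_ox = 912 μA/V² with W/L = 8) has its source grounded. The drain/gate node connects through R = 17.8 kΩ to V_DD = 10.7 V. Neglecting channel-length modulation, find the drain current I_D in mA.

With gate tied to drain, V_GS = V_DS ≥ V_GS − V_TN, so the device is in saturation.
k_n = μ_nC_ox · (W/L) = 7.296 mA/V².
KCL at the drain: ½ k_n (V_GS − V_TN)² = (V_DD − V_GS)/R.
Let x = V_GS − 1.25. Then 64.9 x² + x − 9.45 = 0, giving x = 0.374 V (positive root), so V_GS = 1.62 V.
I_D = (V_DD − V_GS)/R = (10.7 − 1.62) / 17.8 = 0.51 mA.

I_D = 0.510 mA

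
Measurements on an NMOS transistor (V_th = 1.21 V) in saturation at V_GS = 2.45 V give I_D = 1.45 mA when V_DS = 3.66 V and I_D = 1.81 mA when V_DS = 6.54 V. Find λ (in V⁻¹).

With V_GS fixed, I_D ∝ (1 + λ V_DS) in saturation, so I_D2/I_D1 = (1 + λ V_DS2)/(1 + λ V_DS1).
1.81/1.45 = 1.248 = (1 + 6.54 λ)/(1 + 3.66 λ).
Solving: λ (I_D1 V_DS2 − I_D2 V_DS1) = I_D2 − I_D1, so λ = (1.81 − 1.45) / (1.45 × 6.54 − 1.81 × 3.66) = 0.36 / 2.86 = 0.126 V⁻¹.

λ = 0.126 V⁻¹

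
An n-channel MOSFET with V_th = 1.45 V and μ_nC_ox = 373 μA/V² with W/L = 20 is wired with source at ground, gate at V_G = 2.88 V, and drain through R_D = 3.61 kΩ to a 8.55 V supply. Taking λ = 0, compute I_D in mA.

I_D = 2.30 mA

V_GS = V_G = 2.88 V, so V_ov = 2.88 − 1.45 = 1.43 V.
k_n = μ_nC_ox · (W/L) = 7.46 mA/V².
Assume saturation: I_D = ½ k_n V_ov² = 0.5 × 7.46 × 1.43² = 7.63 mA, giving V_DS = V_DD − I_D R_D = 8.55 − 7.63 × 3.61 = -19 V.
But -19 V < V_ov = 1.43 V, so the device is actually in triode.
In triode I_D = k_n[V_ov V_DS − ½ V_DS²] and I_D = (V_DD − V_DS)/R_D. Equating: 13.5 V_DS² − 39.51 V_DS + 8.55 = 0, giving V_DS = 0.235 V (the root below V_ov).
I_D = (8.55 − 0.235) / 3.61 = 2.3 mA.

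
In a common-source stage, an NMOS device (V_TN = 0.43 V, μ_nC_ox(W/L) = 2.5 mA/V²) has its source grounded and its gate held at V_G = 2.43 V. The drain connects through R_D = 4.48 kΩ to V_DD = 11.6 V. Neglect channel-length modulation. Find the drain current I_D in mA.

V_GS = V_G = 2.43 V, so V_ov = 2.43 − 0.43 = 2 V.
Assume saturation: I_D = ½ k_n V_ov² = 0.5 × 2.5 × 2² = 5 mA, giving V_DS = V_DD − I_D R_D = 11.6 − 5 × 4.48 = -10.8 V.
But -10.8 V < V_ov = 2 V, so the device is actually in triode.
In triode I_D = k_n[V_ov V_DS − ½ V_DS²] and I_D = (V_DD − V_DS)/R_D. Equating: 5.6 V_DS² − 23.4 V_DS + 11.6 = 0, giving V_DS = 0.575 V (the root below V_ov).
I_D = (11.6 − 0.575) / 4.48 = 2.46 mA.

I_D = 2.46 mA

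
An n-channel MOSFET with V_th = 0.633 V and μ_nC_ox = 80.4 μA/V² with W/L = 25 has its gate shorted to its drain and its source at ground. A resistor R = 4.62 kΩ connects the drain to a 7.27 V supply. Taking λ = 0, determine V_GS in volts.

V_GS = 1.73 V

With gate tied to drain, V_GS = V_DS ≥ V_GS − V_th, so the device is in saturation.
k_n = μ_nC_ox · (W/L) = 2.01 mA/V².
KCL at the drain: ½ k_n (V_GS − V_th)² = (V_DD − V_GS)/R.
Let x = V_GS − 0.633. Then 4.64 x² + x − 6.637 = 0, giving x = 1.09 V (positive root), so V_GS = 1.73 V.
I_D = (V_DD − V_GS)/R = (7.27 − 1.73) / 4.62 = 1.2 mA.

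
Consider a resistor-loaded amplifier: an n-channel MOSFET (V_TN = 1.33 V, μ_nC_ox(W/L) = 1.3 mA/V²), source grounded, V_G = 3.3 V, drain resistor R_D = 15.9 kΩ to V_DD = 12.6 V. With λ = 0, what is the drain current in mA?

V_GS = V_G = 3.3 V, so V_ov = 3.3 − 1.33 = 1.97 V.
Assume saturation: I_D = ½ k_n V_ov² = 0.5 × 1.3 × 1.97² = 2.52 mA, giving V_DS = V_DD − I_D R_D = 12.6 − 2.52 × 15.9 = -27.5 V.
But -27.5 V < V_ov = 1.97 V, so the device is actually in triode.
In triode I_D = k_n[V_ov V_DS − ½ V_DS²] and I_D = (V_DD − V_DS)/R_D. Equating: 10.3 V_DS² − 41.72 V_DS + 12.6 = 0, giving V_DS = 0.329 V (the root below V_ov).
I_D = (12.6 − 0.329) / 15.9 = 0.772 mA.

I_D = 0.772 mA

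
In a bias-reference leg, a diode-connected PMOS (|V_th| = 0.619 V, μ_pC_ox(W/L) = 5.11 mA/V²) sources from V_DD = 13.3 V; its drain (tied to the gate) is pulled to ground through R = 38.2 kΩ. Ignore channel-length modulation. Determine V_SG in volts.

V_SG = 0.974 V

With gate tied to drain, V_SG = V_SD ≥ V_SG − |V_th|, so the device is in saturation.
KCL at the drain: ½ k_p (V_SG − |V_th|)² = (V_DD − V_SG)/R.
Let x = V_SG − 0.619. Then 97.6 x² + x − 12.68 = 0, giving x = 0.355 V (positive root), so V_SG = 0.974 V.
I_D = (V_DD − V_SG)/R = (13.3 − 0.974) / 38.2 = 0.323 mA.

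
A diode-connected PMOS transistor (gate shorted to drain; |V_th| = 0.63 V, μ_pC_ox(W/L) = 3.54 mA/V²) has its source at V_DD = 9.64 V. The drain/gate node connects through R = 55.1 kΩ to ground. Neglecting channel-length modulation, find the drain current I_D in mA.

I_D = 0.158 mA

With gate tied to drain, V_SG = V_SD ≥ V_SG − |V_th|, so the device is in saturation.
KCL at the drain: ½ k_p (V_SG − |V_th|)² = (V_DD − V_SG)/R.
Let x = V_SG − 0.63. Then 97.5 x² + x − 9.01 = 0, giving x = 0.299 V (positive root), so V_SG = 0.929 V.
I_D = (V_DD − V_SG)/R = (9.64 − 0.929) / 55.1 = 0.158 mA.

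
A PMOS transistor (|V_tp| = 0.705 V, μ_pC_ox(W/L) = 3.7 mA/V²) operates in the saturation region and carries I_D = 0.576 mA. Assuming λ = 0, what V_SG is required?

In saturation I_D = ½ k_p (V_SG − |V_tp|)², so V_SG − |V_tp| = √(2 I_D / k_p) = √(2 × 0.576 / 3.7) = 0.558 V.
V_SG = 0.705 + 0.558 = 1.26 V.

V_SG = 1.26 V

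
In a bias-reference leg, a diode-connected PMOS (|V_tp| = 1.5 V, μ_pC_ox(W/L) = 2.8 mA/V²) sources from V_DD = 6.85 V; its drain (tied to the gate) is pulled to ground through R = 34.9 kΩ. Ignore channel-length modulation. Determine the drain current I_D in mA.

With gate tied to drain, V_SG = V_SD ≥ V_SG − |V_tp|, so the device is in saturation.
KCL at the drain: ½ k_p (V_SG − |V_tp|)² = (V_DD − V_SG)/R.
Let x = V_SG − 1.5. Then 48.9 x² + x − 5.35 = 0, giving x = 0.321 V (positive root), so V_SG = 1.82 V.
I_D = (V_DD − V_SG)/R = (6.85 − 1.82) / 34.9 = 0.144 mA.

I_D = 0.144 mA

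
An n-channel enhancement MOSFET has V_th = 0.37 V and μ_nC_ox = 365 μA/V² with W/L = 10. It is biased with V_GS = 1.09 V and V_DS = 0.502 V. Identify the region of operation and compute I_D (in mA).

Triode; I_D = 0.859 mA

k_n = μ_nC_ox · (W/L) = 3.65 mA/V².
V_ov = V_GS − V_th = 1.09 − 0.37 = 0.72 V.
Since V_DS = 0.502 V < V_ov = 0.72 V, the device is in the triode region.
I_D = k_n [V_ov · V_DS − ½ V_DS²] = 3.65 × [0.72 × 0.502 − 0.5 × 0.502²] = 0.859 mA.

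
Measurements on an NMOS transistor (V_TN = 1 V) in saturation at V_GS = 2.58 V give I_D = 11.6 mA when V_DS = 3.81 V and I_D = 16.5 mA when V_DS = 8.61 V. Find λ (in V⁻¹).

λ = 0.132 V⁻¹

With V_GS fixed, I_D ∝ (1 + λ V_DS) in saturation, so I_D2/I_D1 = (1 + λ V_DS2)/(1 + λ V_DS1).
16.5/11.6 = 1.422 = (1 + 8.61 λ)/(1 + 3.81 λ).
Solving: λ (I_D1 V_DS2 − I_D2 V_DS1) = I_D2 − I_D1, so λ = (16.5 − 11.6) / (11.6 × 8.61 − 16.5 × 3.81) = 4.9 / 37 = 0.132 V⁻¹.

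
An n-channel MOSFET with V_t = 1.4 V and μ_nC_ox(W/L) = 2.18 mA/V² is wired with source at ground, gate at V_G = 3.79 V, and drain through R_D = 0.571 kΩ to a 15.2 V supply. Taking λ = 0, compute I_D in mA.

I_D = 6.23 mA

V_GS = V_G = 3.79 V, so V_ov = 3.79 − 1.4 = 2.39 V.
Assume saturation: I_D = ½ k_n V_ov² = 0.5 × 2.18 × 2.39² = 6.23 mA, giving V_DS = V_DD − I_D R_D = 15.2 − 6.23 × 0.571 = 11.6 V.
V_DS = 11.6 V ≥ V_ov = 2.39 V, confirming saturation.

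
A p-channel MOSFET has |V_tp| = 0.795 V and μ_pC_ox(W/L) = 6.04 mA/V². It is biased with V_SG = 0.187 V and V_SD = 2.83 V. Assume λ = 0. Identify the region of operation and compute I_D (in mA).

V_SG = 0.187 V < |V_tp| = 0.795 V, so the transistor is in cutoff.

Cutoff; I_D = 0 mA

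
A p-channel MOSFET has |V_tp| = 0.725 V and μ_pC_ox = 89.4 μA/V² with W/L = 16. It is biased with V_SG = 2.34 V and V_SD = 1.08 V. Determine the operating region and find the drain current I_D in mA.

Triode; I_D = 1.66 mA

k_p = μ_pC_ox · (W/L) = 1.43 mA/V².
V_ov = V_SG − |V_tp| = 2.34 − 0.725 = 1.61 V.
Since V_SD = 1.08 V < V_ov = 1.61 V, the device is in the triode region.
I_D = k_p [V_ov · V_SD − ½ V_SD²] = 1.43 × [1.61 × 1.08 − 0.5 × 1.08²] = 1.66 mA.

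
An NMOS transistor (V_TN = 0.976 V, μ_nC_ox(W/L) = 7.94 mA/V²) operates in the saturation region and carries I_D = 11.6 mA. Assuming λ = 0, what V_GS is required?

In saturation I_D = ½ k_n (V_GS − V_TN)², so V_GS − V_TN = √(2 I_D / k_n) = √(2 × 11.6 / 7.94) = 1.71 V.
V_GS = 0.976 + 1.71 = 2.69 V.

V_GS = 2.69 V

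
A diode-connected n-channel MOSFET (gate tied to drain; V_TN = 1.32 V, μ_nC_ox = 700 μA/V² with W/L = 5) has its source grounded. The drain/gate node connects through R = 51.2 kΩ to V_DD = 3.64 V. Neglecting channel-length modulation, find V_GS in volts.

V_GS = 1.48 V

With gate tied to drain, V_GS = V_DS ≥ V_GS − V_TN, so the device is in saturation.
k_n = μ_nC_ox · (W/L) = 3.5 mA/V².
KCL at the drain: ½ k_n (V_GS − V_TN)² = (V_DD − V_GS)/R.
Let x = V_GS − 1.32. Then 89.6 x² + x − 2.32 = 0, giving x = 0.155 V (positive root), so V_GS = 1.48 V.
I_D = (V_DD − V_GS)/R = (3.64 − 1.48) / 51.2 = 0.0423 mA.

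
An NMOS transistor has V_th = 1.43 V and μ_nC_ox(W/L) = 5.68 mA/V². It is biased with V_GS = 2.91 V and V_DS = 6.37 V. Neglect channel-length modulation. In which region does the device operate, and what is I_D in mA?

V_ov = V_GS − V_th = 2.91 − 1.43 = 1.48 V.
Since V_DS = 6.37 V ≥ V_ov = 1.48 V, the device is in saturation.
I_D = ½ k_n V_ov² = 0.5 × 5.68 × 1.48² = 6.22 mA.

Saturation; I_D = 6.22 mA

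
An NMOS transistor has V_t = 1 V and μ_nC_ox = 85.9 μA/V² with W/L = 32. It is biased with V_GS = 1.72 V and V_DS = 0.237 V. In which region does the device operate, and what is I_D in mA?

Triode; I_D = 0.392 mA

k_n = μ_nC_ox · (W/L) = 2.749 mA/V².
V_ov = V_GS − V_t = 1.72 − 1 = 0.72 V.
Since V_DS = 0.237 V < V_ov = 0.72 V, the device is in the triode region.
I_D = k_n [V_ov · V_DS − ½ V_DS²] = 2.749 × [0.72 × 0.237 − 0.5 × 0.237²] = 0.392 mA.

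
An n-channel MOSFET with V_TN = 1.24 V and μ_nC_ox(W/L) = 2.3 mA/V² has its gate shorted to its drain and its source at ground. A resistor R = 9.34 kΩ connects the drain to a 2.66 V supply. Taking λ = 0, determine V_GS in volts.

With gate tied to drain, V_GS = V_DS ≥ V_GS − V_TN, so the device is in saturation.
KCL at the drain: ½ k_n (V_GS − V_TN)² = (V_DD − V_GS)/R.
Let x = V_GS − 1.24. Then 10.7 x² + x − 1.42 = 0, giving x = 0.32 V (positive root), so V_GS = 1.56 V.
I_D = (V_DD − V_GS)/R = (2.66 − 1.56) / 9.34 = 0.118 mA.

V_GS = 1.56 V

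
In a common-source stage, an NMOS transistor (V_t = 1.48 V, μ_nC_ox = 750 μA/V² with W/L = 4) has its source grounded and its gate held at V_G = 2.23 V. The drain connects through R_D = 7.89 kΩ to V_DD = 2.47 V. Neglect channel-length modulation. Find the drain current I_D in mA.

V_GS = V_G = 2.23 V, so V_ov = 2.23 − 1.48 = 0.75 V.
k_n = μ_nC_ox · (W/L) = 3 mA/V².
Assume saturation: I_D = ½ k_n V_ov² = 0.5 × 3 × 0.75² = 0.844 mA, giving V_DS = V_DD − I_D R_D = 2.47 − 0.844 × 7.89 = -4.19 V.
But -4.19 V < V_ov = 0.75 V, so the device is actually in triode.
In triode I_D = k_n[V_ov V_DS − ½ V_DS²] and I_D = (V_DD − V_DS)/R_D. Equating: 11.8 V_DS² − 18.75 V_DS + 2.47 = 0, giving V_DS = 0.145 V (the root below V_ov).
I_D = (2.47 − 0.145) / 7.89 = 0.295 mA.

I_D = 0.295 mA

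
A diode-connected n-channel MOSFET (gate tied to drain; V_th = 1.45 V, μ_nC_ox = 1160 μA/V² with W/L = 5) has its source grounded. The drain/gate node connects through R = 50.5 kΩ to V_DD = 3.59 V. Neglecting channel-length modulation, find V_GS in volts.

With gate tied to drain, V_GS = V_DS ≥ V_GS − V_th, so the device is in saturation.
k_n = μ_nC_ox · (W/L) = 5.8 mA/V².
KCL at the drain: ½ k_n (V_GS − V_th)² = (V_DD − V_GS)/R.
Let x = V_GS − 1.45. Then 146 x² + x − 2.14 = 0, giving x = 0.118 V (positive root), so V_GS = 1.57 V.
I_D = (V_DD − V_GS)/R = (3.59 − 1.57) / 50.5 = 0.04 mA.

V_GS = 1.57 V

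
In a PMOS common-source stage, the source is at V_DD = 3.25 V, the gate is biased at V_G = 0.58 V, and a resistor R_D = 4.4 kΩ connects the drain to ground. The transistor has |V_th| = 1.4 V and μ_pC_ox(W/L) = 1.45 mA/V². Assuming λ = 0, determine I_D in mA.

V_SG = V_DD − V_G = 3.25 − 0.58 = 2.67 V, so V_ov = 2.67 − 1.4 = 1.27 V.
Assume saturation: I_D = ½ k_p V_ov² = 0.5 × 1.45 × 1.27² = 1.17 mA, giving V_SD = V_DD − I_D R_D = 3.25 − 1.17 × 4.4 = -1.9 V.
But -1.9 V < V_ov = 1.27 V, so the device is actually in triode.
In triode I_D = k_p[V_ov V_SD − ½ V_SD²] and I_D = (V_DD − V_SD)/R_D. Equating: 3.19 V_SD² − 9.103 V_SD + 3.25 = 0, giving V_SD = 0.418 V (the root below V_ov).
I_D = (3.25 − 0.418) / 4.4 = 0.644 mA.

I_D = 0.644 mA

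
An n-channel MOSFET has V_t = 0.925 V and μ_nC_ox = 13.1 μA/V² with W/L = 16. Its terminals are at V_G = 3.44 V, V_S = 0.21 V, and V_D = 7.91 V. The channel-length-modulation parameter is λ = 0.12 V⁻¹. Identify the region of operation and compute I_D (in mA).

Saturation; I_D = 1.07 mA

V_GS = V_G − V_S = 3.44 − 0.21 = 3.23 V; V_DS = V_D − V_S = 7.91 − 0.21 = 7.7 V.
k_n = μ_nC_ox · (W/L) = 0.2096 mA/V².
V_ov = V_GS − V_t = 3.23 − 0.925 = 2.3 V.
Since V_DS = 7.7 V ≥ V_ov = 2.3 V, the device is in saturation.
I_D = ½ k_n V_ov² (1 + λ V_DS) = 0.5 × 0.2096 × 2.3² × (1 + 0.12 × 7.7) = 1.07 mA.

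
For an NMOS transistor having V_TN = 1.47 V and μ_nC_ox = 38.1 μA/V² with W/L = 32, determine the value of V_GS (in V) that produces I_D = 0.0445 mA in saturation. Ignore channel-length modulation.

V_GS = 1.74 V

k_n = μ_nC_ox · (W/L) = 1.219 mA/V².
In saturation I_D = ½ k_n (V_GS − V_TN)², so V_GS − V_TN = √(2 I_D / k_n) = √(2 × 0.0445 / 1.219) = 0.27 V.
V_GS = 1.47 + 0.27 = 1.74 V.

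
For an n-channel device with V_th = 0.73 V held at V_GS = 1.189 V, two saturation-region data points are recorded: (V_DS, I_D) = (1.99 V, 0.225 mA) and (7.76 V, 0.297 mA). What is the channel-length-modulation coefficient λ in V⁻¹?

With V_GS fixed, I_D ∝ (1 + λ V_DS) in saturation, so I_D2/I_D1 = (1 + λ V_DS2)/(1 + λ V_DS1).
0.297/0.225 = 1.32 = (1 + 7.76 λ)/(1 + 1.99 λ).
Solving: λ (I_D1 V_DS2 − I_D2 V_DS1) = I_D2 − I_D1, so λ = (0.297 − 0.225) / (0.225 × 7.76 − 0.297 × 1.99) = 0.072 / 1.15 = 0.0623 V⁻¹.

λ = 0.0623 V⁻¹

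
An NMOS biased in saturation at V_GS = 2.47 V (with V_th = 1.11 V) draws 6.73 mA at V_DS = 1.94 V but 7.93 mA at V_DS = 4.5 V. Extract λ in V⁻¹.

λ = 0.0805 V⁻¹

With V_GS fixed, I_D ∝ (1 + λ V_DS) in saturation, so I_D2/I_D1 = (1 + λ V_DS2)/(1 + λ V_DS1).
7.93/6.73 = 1.178 = (1 + 4.5 λ)/(1 + 1.94 λ).
Solving: λ (I_D1 V_DS2 − I_D2 V_DS1) = I_D2 − I_D1, so λ = (7.93 − 6.73) / (6.73 × 4.5 − 7.93 × 1.94) = 1.2 / 14.9 = 0.0805 V⁻¹.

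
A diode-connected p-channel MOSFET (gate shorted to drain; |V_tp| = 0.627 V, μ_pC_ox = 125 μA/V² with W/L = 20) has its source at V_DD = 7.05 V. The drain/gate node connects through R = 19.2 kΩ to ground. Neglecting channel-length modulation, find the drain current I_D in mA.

With gate tied to drain, V_SG = V_SD ≥ V_SG − |V_tp|, so the device is in saturation.
k_p = μ_pC_ox · (W/L) = 2.5 mA/V².
KCL at the drain: ½ k_p (V_SG − |V_tp|)² = (V_DD − V_SG)/R.
Let x = V_SG − 0.627. Then 24 x² + x − 6.423 = 0, giving x = 0.497 V (positive root), so V_SG = 1.12 V.
I_D = (V_DD − V_SG)/R = (7.05 − 1.12) / 19.2 = 0.309 mA.

I_D = 0.309 mA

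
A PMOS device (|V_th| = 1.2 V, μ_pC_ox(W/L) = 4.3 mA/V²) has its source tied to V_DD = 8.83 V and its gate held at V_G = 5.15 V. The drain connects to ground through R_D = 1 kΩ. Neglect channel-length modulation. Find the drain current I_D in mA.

V_SG = V_DD − V_G = 8.83 − 5.15 = 3.68 V, so V_ov = 3.68 − 1.2 = 2.48 V.
Assume saturation: I_D = ½ k_p V_ov² = 0.5 × 4.3 × 2.48² = 13.2 mA, giving V_SD = V_DD − I_D R_D = 8.83 − 13.2 × 1 = -4.39 V.
But -4.39 V < V_ov = 2.48 V, so the device is actually in triode.
In triode I_D = k_p[V_ov V_SD − ½ V_SD²] and I_D = (V_DD − V_SD)/R_D. Equating: 2.15 V_SD² − 11.66 V_SD + 8.83 = 0, giving V_SD = 0.91 V (the root below V_ov).
I_D = (8.83 − 0.91) / 1 = 7.92 mA.

I_D = 7.92 mA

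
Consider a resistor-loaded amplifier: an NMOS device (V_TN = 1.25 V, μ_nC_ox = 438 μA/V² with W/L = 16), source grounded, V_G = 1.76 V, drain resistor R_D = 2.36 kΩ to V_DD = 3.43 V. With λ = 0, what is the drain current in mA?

V_GS = V_G = 1.76 V, so V_ov = 1.76 − 1.25 = 0.51 V.
k_n = μ_nC_ox · (W/L) = 7.008 mA/V².
Assume saturation: I_D = ½ k_n V_ov² = 0.5 × 7.008 × 0.51² = 0.911 mA, giving V_DS = V_DD − I_D R_D = 3.43 − 0.911 × 2.36 = 1.28 V.
V_DS = 1.28 V ≥ V_ov = 0.51 V, confirming saturation.

I_D = 0.911 mA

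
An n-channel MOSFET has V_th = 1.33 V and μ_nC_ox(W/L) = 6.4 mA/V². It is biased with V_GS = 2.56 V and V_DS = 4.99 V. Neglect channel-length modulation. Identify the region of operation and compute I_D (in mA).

V_ov = V_GS − V_th = 2.56 − 1.33 = 1.23 V.
Since V_DS = 4.99 V ≥ V_ov = 1.23 V, the device is in saturation.
I_D = ½ k_n V_ov² = 0.5 × 6.4 × 1.23² = 4.84 mA.

Saturation; I_D = 4.84 mA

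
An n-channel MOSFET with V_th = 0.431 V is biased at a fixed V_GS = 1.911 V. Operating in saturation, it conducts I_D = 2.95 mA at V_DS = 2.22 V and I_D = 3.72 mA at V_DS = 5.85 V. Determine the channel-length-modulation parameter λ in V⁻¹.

λ = 0.0856 V⁻¹

With V_GS fixed, I_D ∝ (1 + λ V_DS) in saturation, so I_D2/I_D1 = (1 + λ V_DS2)/(1 + λ V_DS1).
3.72/2.95 = 1.261 = (1 + 5.85 λ)/(1 + 2.22 λ).
Solving: λ (I_D1 V_DS2 − I_D2 V_DS1) = I_D2 − I_D1, so λ = (3.72 − 2.95) / (2.95 × 5.85 − 3.72 × 2.22) = 0.77 / 9 = 0.0856 V⁻¹.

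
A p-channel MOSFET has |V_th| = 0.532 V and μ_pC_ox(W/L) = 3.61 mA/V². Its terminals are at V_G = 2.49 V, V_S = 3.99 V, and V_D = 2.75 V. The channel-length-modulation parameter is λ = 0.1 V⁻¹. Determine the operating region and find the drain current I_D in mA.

Saturation; I_D = 1.90 mA

V_SG = V_S − V_G = 3.99 − 2.49 = 1.5 V; V_SD = V_S − V_D = 3.99 − 2.75 = 1.24 V.
V_ov = V_SG − |V_th| = 1.5 − 0.532 = 0.968 V.
Since V_SD = 1.24 V ≥ V_ov = 0.968 V, the device is in saturation.
I_D = ½ k_p V_ov² (1 + λ V_SD) = 0.5 × 3.61 × 0.968² × (1 + 0.1 × 1.24) = 1.9 mA.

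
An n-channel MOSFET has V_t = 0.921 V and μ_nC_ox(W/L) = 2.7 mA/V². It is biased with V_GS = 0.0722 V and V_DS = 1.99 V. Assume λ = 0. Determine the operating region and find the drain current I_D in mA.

V_GS = 0.0722 V < V_t = 0.921 V, so the transistor is in cutoff.

Cutoff; I_D = 0 mA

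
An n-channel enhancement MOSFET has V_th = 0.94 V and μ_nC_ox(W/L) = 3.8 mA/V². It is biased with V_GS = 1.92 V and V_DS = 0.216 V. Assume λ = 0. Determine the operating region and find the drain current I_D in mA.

Triode; I_D = 0.716 mA

V_ov = V_GS − V_th = 1.92 − 0.94 = 0.98 V.
Since V_DS = 0.216 V < V_ov = 0.98 V, the device is in the triode region.
I_D = k_n [V_ov · V_DS − ½ V_DS²] = 3.8 × [0.98 × 0.216 − 0.5 × 0.216²] = 0.716 mA.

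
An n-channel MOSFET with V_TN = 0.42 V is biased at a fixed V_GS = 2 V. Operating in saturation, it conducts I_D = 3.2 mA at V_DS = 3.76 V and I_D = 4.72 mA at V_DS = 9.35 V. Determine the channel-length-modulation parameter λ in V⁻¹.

With V_GS fixed, I_D ∝ (1 + λ V_DS) in saturation, so I_D2/I_D1 = (1 + λ V_DS2)/(1 + λ V_DS1).
4.72/3.2 = 1.475 = (1 + 9.35 λ)/(1 + 3.76 λ).
Solving: λ (I_D1 V_DS2 − I_D2 V_DS1) = I_D2 − I_D1, so λ = (4.72 − 3.2) / (3.2 × 9.35 − 4.72 × 3.76) = 1.52 / 12.2 = 0.125 V⁻¹.

λ = 0.125 V⁻¹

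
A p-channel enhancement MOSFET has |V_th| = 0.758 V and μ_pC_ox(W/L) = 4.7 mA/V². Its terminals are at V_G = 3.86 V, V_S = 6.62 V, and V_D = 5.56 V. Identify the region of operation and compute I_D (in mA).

V_SG = V_S − V_G = 6.62 − 3.86 = 2.76 V; V_SD = V_S − V_D = 6.62 − 5.56 = 1.06 V.
V_ov = V_SG − |V_th| = 2.76 − 0.758 = 2 V.
Since V_SD = 1.06 V < V_ov = 2 V, the device is in the triode region.
I_D = k_p [V_ov · V_SD − ½ V_SD²] = 4.7 × [2 × 1.06 − 0.5 × 1.06²] = 7.33 mA.

Triode; I_D = 7.33 mA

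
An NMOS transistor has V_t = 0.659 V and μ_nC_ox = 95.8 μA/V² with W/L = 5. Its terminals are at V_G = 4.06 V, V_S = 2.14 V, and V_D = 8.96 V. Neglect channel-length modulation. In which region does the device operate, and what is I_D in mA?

V_GS = V_G − V_S = 4.06 − 2.14 = 1.92 V; V_DS = V_D − V_S = 8.96 − 2.14 = 6.82 V.
k_n = μ_nC_ox · (W/L) = 0.479 mA/V².
V_ov = V_GS − V_t = 1.92 − 0.659 = 1.26 V.
Since V_DS = 6.82 V ≥ V_ov = 1.26 V, the device is in saturation.
I_D = ½ k_n V_ov² = 0.5 × 0.479 × 1.26² = 0.381 mA.

Saturation; I_D = 0.381 mA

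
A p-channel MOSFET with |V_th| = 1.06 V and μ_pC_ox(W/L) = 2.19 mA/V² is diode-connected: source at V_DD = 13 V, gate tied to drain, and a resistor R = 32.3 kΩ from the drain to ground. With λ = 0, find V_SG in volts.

V_SG = 1.63 V

With gate tied to drain, V_SG = V_SD ≥ V_SG − |V_th|, so the device is in saturation.
KCL at the drain: ½ k_p (V_SG − |V_th|)² = (V_DD − V_SG)/R.
Let x = V_SG − 1.06. Then 35.4 x² + x − 11.94 = 0, giving x = 0.567 V (positive root), so V_SG = 1.63 V.
I_D = (V_DD − V_SG)/R = (13 − 1.63) / 32.3 = 0.352 mA.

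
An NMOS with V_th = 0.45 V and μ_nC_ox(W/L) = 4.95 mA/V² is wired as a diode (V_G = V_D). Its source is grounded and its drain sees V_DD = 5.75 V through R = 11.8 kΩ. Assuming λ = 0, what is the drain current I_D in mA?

I_D = 0.414 mA

With gate tied to drain, V_GS = V_DS ≥ V_GS − V_th, so the device is in saturation.
KCL at the drain: ½ k_n (V_GS − V_th)² = (V_DD − V_GS)/R.
Let x = V_GS − 0.45. Then 29.2 x² + x − 5.3 = 0, giving x = 0.409 V (positive root), so V_GS = 0.859 V.
I_D = (V_DD − V_GS)/R = (5.75 − 0.859) / 11.8 = 0.414 mA.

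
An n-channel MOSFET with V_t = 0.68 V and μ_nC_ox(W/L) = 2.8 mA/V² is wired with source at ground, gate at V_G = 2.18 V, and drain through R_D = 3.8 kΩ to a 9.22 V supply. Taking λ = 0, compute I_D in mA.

V_GS = V_G = 2.18 V, so V_ov = 2.18 − 0.68 = 1.5 V.
Assume saturation: I_D = ½ k_n V_ov² = 0.5 × 2.8 × 1.5² = 3.15 mA, giving V_DS = V_DD − I_D R_D = 9.22 − 3.15 × 3.8 = -2.75 V.
But -2.75 V < V_ov = 1.5 V, so the device is actually in triode.
In triode I_D = k_n[V_ov V_DS − ½ V_DS²] and I_D = (V_DD − V_DS)/R_D. Equating: 5.32 V_DS² − 16.96 V_DS + 9.22 = 0, giving V_DS = 0.695 V (the root below V_ov).
I_D = (9.22 − 0.695) / 3.8 = 2.24 mA.

I_D = 2.24 mA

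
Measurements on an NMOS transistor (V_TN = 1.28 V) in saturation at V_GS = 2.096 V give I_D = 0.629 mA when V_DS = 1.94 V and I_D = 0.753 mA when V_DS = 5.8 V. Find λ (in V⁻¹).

λ = 0.0567 V⁻¹

With V_GS fixed, I_D ∝ (1 + λ V_DS) in saturation, so I_D2/I_D1 = (1 + λ V_DS2)/(1 + λ V_DS1).
0.753/0.629 = 1.197 = (1 + 5.8 λ)/(1 + 1.94 λ).
Solving: λ (I_D1 V_DS2 − I_D2 V_DS1) = I_D2 − I_D1, so λ = (0.753 − 0.629) / (0.629 × 5.8 − 0.753 × 1.94) = 0.124 / 2.19 = 0.0567 V⁻¹.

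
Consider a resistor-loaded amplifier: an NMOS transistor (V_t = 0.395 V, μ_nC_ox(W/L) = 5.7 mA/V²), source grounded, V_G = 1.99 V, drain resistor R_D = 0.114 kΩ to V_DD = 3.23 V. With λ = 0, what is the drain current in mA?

I_D = 7.25 mA

V_GS = V_G = 1.99 V, so V_ov = 1.99 − 0.395 = 1.59 V.
Assume saturation: I_D = ½ k_n V_ov² = 0.5 × 5.7 × 1.59² = 7.25 mA, giving V_DS = V_DD − I_D R_D = 3.23 − 7.25 × 0.114 = 2.4 V.
V_DS = 2.4 V ≥ V_ov = 1.59 V, confirming saturation.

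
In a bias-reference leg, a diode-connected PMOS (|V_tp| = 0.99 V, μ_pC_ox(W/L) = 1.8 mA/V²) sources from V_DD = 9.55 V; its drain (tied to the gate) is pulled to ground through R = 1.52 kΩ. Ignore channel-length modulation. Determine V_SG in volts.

V_SG = 3.15 V

With gate tied to drain, V_SG = V_SD ≥ V_SG − |V_tp|, so the device is in saturation.
KCL at the drain: ½ k_p (V_SG − |V_tp|)² = (V_DD − V_SG)/R.
Let x = V_SG − 0.99. Then 1.37 x² + x − 8.56 = 0, giving x = 2.16 V (positive root), so V_SG = 3.15 V.
I_D = (V_DD − V_SG)/R = (9.55 − 3.15) / 1.52 = 4.21 mA.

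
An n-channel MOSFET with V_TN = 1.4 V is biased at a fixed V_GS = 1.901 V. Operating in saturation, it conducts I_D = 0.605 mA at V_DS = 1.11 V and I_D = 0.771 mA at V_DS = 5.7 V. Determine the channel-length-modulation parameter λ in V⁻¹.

λ = 0.0640 V⁻¹

With V_GS fixed, I_D ∝ (1 + λ V_DS) in saturation, so I_D2/I_D1 = (1 + λ V_DS2)/(1 + λ V_DS1).
0.771/0.605 = 1.274 = (1 + 5.7 λ)/(1 + 1.11 λ).
Solving: λ (I_D1 V_DS2 − I_D2 V_DS1) = I_D2 − I_D1, so λ = (0.771 − 0.605) / (0.605 × 5.7 − 0.771 × 1.11) = 0.166 / 2.59 = 0.064 V⁻¹.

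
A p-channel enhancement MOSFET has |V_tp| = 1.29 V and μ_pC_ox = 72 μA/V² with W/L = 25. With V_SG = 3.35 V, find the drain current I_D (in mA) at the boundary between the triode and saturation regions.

At the boundary V_SD = V_ov = V_SG − |V_tp| = 3.35 − 1.29 = 2.06 V.
k_p = μ_pC_ox · (W/L) = 1.8 mA/V².
I_D = ½ k_p V_ov² = 0.5 × 1.8 × 2.06² = 3.82 mA.

I_D = 3.82 mA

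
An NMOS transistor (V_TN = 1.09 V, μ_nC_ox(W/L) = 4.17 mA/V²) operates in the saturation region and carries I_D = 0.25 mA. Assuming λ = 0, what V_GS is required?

V_GS = 1.44 V

In saturation I_D = ½ k_n (V_GS − V_TN)², so V_GS − V_TN = √(2 I_D / k_n) = √(2 × 0.25 / 4.17) = 0.346 V.
V_GS = 1.09 + 0.346 = 1.44 V.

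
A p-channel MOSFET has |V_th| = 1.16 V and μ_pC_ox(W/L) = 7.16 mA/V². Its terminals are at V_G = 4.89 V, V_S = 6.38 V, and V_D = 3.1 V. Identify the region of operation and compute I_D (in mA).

V_SG = V_S − V_G = 6.38 − 4.89 = 1.49 V; V_SD = V_S − V_D = 6.38 − 3.1 = 3.28 V.
V_ov = V_SG − |V_th| = 1.49 − 1.16 = 0.33 V.
Since V_SD = 3.28 V ≥ V_ov = 0.33 V, the device is in saturation.
I_D = ½ k_p V_ov² = 0.5 × 7.16 × 0.33² = 0.39 mA.

Saturation; I_D = 0.390 mA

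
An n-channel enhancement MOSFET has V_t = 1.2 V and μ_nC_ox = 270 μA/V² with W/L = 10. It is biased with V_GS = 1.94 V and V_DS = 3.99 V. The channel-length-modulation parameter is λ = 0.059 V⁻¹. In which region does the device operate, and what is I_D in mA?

Saturation; I_D = 0.913 mA

k_n = μ_nC_ox · (W/L) = 2.7 mA/V².
V_ov = V_GS − V_t = 1.94 − 1.2 = 0.74 V.
Since V_DS = 3.99 V ≥ V_ov = 0.74 V, the device is in saturation.
I_D = ½ k_n V_ov² (1 + λ V_DS) = 0.5 × 2.7 × 0.74² × (1 + 0.059 × 3.99) = 0.913 mA.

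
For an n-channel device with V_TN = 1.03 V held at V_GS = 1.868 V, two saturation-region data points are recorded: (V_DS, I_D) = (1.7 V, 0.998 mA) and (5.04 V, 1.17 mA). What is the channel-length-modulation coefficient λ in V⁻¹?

λ = 0.0566 V⁻¹

With V_GS fixed, I_D ∝ (1 + λ V_DS) in saturation, so I_D2/I_D1 = (1 + λ V_DS2)/(1 + λ V_DS1).
1.17/0.998 = 1.172 = (1 + 5.04 λ)/(1 + 1.7 λ).
Solving: λ (I_D1 V_DS2 − I_D2 V_DS1) = I_D2 − I_D1, so λ = (1.17 − 0.998) / (0.998 × 5.04 − 1.17 × 1.7) = 0.172 / 3.04 = 0.0566 V⁻¹.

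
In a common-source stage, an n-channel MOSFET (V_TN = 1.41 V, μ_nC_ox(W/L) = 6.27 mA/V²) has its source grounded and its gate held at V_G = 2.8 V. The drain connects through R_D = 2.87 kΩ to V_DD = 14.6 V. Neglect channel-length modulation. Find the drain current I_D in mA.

I_D = 4.82 mA

V_GS = V_G = 2.8 V, so V_ov = 2.8 − 1.41 = 1.39 V.
Assume saturation: I_D = ½ k_n V_ov² = 0.5 × 6.27 × 1.39² = 6.06 mA, giving V_DS = V_DD − I_D R_D = 14.6 − 6.06 × 2.87 = -2.78 V.
But -2.78 V < V_ov = 1.39 V, so the device is actually in triode.
In triode I_D = k_n[V_ov V_DS − ½ V_DS²] and I_D = (V_DD − V_DS)/R_D. Equating: 9 V_DS² − 26.01 V_DS + 14.6 = 0, giving V_DS = 0.762 V (the root below V_ov).
I_D = (14.6 − 0.762) / 2.87 = 4.82 mA.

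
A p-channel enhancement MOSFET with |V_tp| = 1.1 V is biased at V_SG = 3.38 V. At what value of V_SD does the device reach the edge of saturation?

V_SD,sat = 2.28 V

The boundary between triode and saturation is V_SD = V_SG − |V_tp| = V_ov.
V_ov = 3.38 − 1.1 = 2.28 V.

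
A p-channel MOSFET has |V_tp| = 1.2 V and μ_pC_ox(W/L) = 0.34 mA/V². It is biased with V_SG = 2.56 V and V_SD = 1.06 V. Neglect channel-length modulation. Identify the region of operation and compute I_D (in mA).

V_ov = V_SG − |V_tp| = 2.56 − 1.2 = 1.36 V.
Since V_SD = 1.06 V < V_ov = 1.36 V, the device is in the triode region.
I_D = k_p [V_ov · V_SD − ½ V_SD²] = 0.34 × [1.36 × 1.06 − 0.5 × 1.06²] = 0.299 mA.

Triode; I_D = 0.299 mA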